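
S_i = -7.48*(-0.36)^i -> [-7.48, 2.69, -0.97, 0.35, -0.13]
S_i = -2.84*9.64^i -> [-2.84, -27.38, -263.92, -2544.19, -24525.99]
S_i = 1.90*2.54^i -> [1.9, 4.83, 12.26, 31.14, 79.08]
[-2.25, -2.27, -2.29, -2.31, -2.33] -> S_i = -2.25 + -0.02*i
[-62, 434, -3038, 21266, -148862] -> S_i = -62*-7^i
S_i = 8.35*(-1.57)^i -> [8.35, -13.11, 20.58, -32.31, 50.73]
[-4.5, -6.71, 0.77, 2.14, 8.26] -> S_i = Random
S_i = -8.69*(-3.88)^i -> [-8.69, 33.72, -130.82, 507.59, -1969.46]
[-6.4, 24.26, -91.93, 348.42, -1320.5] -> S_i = -6.40*(-3.79)^i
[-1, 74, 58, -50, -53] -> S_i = Random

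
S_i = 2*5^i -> [2, 10, 50, 250, 1250]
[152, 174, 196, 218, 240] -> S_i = 152 + 22*i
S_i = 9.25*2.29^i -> [9.25, 21.18, 48.51, 111.08, 254.38]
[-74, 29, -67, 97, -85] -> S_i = Random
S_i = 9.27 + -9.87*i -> [9.27, -0.6, -10.47, -20.34, -30.21]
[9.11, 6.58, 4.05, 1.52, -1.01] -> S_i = 9.11 + -2.53*i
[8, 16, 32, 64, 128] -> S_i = 8*2^i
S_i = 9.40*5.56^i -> [9.4, 52.26, 290.59, 1615.67, 8983.12]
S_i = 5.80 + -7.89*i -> [5.8, -2.09, -9.98, -17.87, -25.76]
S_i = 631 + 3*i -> [631, 634, 637, 640, 643]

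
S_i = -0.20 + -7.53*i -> [-0.2, -7.73, -15.26, -22.79, -30.32]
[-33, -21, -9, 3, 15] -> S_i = -33 + 12*i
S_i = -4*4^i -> [-4, -16, -64, -256, -1024]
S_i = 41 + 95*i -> [41, 136, 231, 326, 421]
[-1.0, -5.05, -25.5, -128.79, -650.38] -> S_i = -1.00*5.05^i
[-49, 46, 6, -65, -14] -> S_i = Random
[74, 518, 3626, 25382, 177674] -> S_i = 74*7^i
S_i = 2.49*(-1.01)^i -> [2.49, -2.51, 2.54, -2.57, 2.59]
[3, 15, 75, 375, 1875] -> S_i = 3*5^i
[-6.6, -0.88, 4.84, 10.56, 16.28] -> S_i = -6.60 + 5.72*i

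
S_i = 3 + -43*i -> [3, -40, -83, -126, -169]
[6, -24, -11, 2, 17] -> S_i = Random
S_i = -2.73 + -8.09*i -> [-2.73, -10.82, -18.91, -27.0, -35.09]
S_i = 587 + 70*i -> [587, 657, 727, 797, 867]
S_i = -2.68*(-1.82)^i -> [-2.68, 4.88, -8.88, 16.16, -29.4]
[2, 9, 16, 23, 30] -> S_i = 2 + 7*i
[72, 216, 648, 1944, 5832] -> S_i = 72*3^i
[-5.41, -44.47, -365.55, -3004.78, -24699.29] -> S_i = -5.41*8.22^i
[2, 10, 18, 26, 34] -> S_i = 2 + 8*i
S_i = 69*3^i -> [69, 207, 621, 1863, 5589]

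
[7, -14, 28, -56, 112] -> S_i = 7*-2^i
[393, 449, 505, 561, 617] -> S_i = 393 + 56*i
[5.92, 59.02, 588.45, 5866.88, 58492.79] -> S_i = 5.92*9.97^i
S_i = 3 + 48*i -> [3, 51, 99, 147, 195]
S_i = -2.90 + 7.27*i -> [-2.9, 4.37, 11.64, 18.91, 26.18]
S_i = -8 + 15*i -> [-8, 7, 22, 37, 52]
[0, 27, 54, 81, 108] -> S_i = 0 + 27*i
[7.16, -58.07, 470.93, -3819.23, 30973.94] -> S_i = 7.16*(-8.11)^i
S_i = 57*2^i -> [57, 114, 228, 456, 912]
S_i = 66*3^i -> [66, 198, 594, 1782, 5346]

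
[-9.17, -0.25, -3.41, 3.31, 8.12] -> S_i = Random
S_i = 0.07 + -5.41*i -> [0.07, -5.34, -10.75, -16.16, -21.57]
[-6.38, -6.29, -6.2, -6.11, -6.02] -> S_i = -6.38 + 0.09*i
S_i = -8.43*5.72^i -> [-8.43, -48.22, -275.82, -1577.67, -9024.26]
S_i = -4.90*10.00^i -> [-4.9, -49.0, -490.0, -4900.0, -49000.0]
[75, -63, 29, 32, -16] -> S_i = Random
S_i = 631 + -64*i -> [631, 567, 503, 439, 375]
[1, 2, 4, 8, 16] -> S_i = 1*2^i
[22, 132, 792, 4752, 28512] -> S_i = 22*6^i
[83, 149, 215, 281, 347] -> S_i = 83 + 66*i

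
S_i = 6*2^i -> [6, 12, 24, 48, 96]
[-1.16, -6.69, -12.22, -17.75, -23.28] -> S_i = -1.16 + -5.53*i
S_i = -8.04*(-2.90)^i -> [-8.04, 23.32, -67.62, 196.09, -568.65]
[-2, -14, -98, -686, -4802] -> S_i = -2*7^i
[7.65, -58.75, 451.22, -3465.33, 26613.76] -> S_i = 7.65*(-7.68)^i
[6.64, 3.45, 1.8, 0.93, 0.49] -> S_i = 6.64*0.52^i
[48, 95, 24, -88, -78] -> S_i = Random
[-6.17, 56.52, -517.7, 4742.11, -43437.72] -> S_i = -6.17*(-9.16)^i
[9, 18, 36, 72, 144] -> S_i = 9*2^i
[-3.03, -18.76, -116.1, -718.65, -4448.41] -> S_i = -3.03*6.19^i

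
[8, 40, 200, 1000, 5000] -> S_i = 8*5^i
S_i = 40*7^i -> [40, 280, 1960, 13720, 96040]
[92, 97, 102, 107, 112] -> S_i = 92 + 5*i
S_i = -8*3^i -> [-8, -24, -72, -216, -648]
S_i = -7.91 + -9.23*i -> [-7.91, -17.14, -26.37, -35.6, -44.83]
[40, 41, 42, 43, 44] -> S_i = 40 + 1*i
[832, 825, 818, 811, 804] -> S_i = 832 + -7*i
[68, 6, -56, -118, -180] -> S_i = 68 + -62*i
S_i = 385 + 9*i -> [385, 394, 403, 412, 421]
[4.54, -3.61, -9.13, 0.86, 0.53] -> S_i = Random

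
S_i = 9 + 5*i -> [9, 14, 19, 24, 29]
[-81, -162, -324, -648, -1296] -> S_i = -81*2^i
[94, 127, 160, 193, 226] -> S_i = 94 + 33*i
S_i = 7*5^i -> [7, 35, 175, 875, 4375]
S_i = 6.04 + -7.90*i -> [6.04, -1.86, -9.76, -17.66, -25.56]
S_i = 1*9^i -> [1, 9, 81, 729, 6561]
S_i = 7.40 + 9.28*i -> [7.4, 16.68, 25.96, 35.24, 44.52]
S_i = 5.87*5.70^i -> [5.87, 33.46, 190.72, 1087.08, 6196.37]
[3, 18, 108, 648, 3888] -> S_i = 3*6^i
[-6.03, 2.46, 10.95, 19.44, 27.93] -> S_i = -6.03 + 8.49*i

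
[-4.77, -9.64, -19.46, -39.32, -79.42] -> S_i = -4.77*2.02^i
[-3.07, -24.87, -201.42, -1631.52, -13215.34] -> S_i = -3.07*8.10^i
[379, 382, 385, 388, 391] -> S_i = 379 + 3*i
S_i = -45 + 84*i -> [-45, 39, 123, 207, 291]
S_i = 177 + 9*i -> [177, 186, 195, 204, 213]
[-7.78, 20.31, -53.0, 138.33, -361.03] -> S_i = -7.78*(-2.61)^i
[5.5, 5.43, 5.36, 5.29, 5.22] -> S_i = 5.50 + -0.07*i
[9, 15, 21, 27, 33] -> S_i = 9 + 6*i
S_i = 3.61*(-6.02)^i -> [3.61, -21.73, 130.83, -787.58, 4741.25]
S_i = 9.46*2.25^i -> [9.46, 21.29, 47.89, 107.76, 242.45]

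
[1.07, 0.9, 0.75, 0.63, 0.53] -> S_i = 1.07*0.84^i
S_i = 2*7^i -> [2, 14, 98, 686, 4802]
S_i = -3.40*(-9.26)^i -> [-3.4, 31.48, -291.54, 2699.68, -24999.01]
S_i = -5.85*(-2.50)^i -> [-5.85, 14.62, -36.56, 91.41, -228.52]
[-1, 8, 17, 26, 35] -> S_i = -1 + 9*i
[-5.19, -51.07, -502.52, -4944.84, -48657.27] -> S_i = -5.19*9.84^i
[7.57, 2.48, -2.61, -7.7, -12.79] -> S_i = 7.57 + -5.09*i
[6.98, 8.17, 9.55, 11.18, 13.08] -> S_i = 6.98*1.17^i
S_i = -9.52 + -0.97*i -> [-9.52, -10.49, -11.46, -12.43, -13.4]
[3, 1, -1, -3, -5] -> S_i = 3 + -2*i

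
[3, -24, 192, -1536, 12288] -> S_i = 3*-8^i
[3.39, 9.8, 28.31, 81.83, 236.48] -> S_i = 3.39*2.89^i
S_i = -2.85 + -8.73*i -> [-2.85, -11.58, -20.31, -29.04, -37.77]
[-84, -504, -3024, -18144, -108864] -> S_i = -84*6^i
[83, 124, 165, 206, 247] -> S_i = 83 + 41*i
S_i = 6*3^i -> [6, 18, 54, 162, 486]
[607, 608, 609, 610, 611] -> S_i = 607 + 1*i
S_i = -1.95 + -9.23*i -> [-1.95, -11.18, -20.41, -29.64, -38.87]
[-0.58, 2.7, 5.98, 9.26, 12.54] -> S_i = -0.58 + 3.28*i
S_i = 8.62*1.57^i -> [8.62, 13.53, 21.25, 33.36, 52.37]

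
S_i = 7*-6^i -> [7, -42, 252, -1512, 9072]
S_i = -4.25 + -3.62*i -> [-4.25, -7.87, -11.49, -15.11, -18.73]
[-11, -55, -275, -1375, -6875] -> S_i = -11*5^i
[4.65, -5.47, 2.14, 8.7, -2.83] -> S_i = Random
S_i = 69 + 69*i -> [69, 138, 207, 276, 345]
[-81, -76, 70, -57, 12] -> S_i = Random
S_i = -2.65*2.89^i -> [-2.65, -7.66, -22.13, -63.96, -184.86]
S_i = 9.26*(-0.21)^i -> [9.26, -1.94, 0.41, -0.09, 0.02]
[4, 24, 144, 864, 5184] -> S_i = 4*6^i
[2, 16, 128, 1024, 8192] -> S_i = 2*8^i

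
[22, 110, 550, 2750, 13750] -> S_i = 22*5^i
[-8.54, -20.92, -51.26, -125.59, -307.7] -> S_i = -8.54*2.45^i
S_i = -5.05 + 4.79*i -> [-5.05, -0.26, 4.53, 9.32, 14.11]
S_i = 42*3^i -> [42, 126, 378, 1134, 3402]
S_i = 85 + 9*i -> [85, 94, 103, 112, 121]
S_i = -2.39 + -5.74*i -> [-2.39, -8.13, -13.87, -19.61, -25.35]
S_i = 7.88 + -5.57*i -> [7.88, 2.31, -3.26, -8.83, -14.4]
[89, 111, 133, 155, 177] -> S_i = 89 + 22*i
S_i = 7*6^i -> [7, 42, 252, 1512, 9072]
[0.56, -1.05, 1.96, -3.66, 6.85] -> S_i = 0.56*(-1.87)^i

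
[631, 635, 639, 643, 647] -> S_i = 631 + 4*i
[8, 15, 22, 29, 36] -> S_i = 8 + 7*i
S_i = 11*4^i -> [11, 44, 176, 704, 2816]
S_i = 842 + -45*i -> [842, 797, 752, 707, 662]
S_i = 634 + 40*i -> [634, 674, 714, 754, 794]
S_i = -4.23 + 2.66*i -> [-4.23, -1.57, 1.09, 3.75, 6.41]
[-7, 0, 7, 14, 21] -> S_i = -7 + 7*i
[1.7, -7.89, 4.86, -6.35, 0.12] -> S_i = Random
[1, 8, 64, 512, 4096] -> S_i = 1*8^i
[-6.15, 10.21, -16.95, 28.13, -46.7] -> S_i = -6.15*(-1.66)^i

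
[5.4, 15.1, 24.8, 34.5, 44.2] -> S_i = 5.40 + 9.70*i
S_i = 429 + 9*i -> [429, 438, 447, 456, 465]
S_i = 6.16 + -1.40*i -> [6.16, 4.76, 3.36, 1.96, 0.56]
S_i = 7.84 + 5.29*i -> [7.84, 13.13, 18.42, 23.71, 29.0]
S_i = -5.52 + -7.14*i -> [-5.52, -12.66, -19.8, -26.94, -34.08]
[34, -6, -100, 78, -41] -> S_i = Random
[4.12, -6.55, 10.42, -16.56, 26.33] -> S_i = 4.12*(-1.59)^i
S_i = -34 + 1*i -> [-34, -33, -32, -31, -30]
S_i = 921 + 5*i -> [921, 926, 931, 936, 941]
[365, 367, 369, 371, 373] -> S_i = 365 + 2*i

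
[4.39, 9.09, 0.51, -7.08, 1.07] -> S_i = Random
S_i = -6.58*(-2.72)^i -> [-6.58, 17.9, -48.68, 132.41, -360.17]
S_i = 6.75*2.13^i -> [6.75, 14.38, 30.62, 65.23, 138.94]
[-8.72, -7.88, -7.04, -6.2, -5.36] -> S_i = -8.72 + 0.84*i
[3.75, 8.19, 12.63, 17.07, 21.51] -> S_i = 3.75 + 4.44*i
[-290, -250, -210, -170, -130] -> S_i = -290 + 40*i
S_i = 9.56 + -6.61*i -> [9.56, 2.95, -3.66, -10.27, -16.88]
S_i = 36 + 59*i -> [36, 95, 154, 213, 272]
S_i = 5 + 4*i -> [5, 9, 13, 17, 21]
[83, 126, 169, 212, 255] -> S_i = 83 + 43*i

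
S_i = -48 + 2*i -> [-48, -46, -44, -42, -40]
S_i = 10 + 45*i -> [10, 55, 100, 145, 190]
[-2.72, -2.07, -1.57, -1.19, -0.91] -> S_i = -2.72*0.76^i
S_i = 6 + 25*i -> [6, 31, 56, 81, 106]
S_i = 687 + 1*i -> [687, 688, 689, 690, 691]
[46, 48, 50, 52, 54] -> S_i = 46 + 2*i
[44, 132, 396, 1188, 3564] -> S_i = 44*3^i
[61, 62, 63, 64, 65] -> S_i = 61 + 1*i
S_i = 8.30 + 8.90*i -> [8.3, 17.2, 26.1, 35.0, 43.9]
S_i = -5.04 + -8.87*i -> [-5.04, -13.91, -22.78, -31.65, -40.52]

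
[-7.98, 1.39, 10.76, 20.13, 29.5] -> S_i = -7.98 + 9.37*i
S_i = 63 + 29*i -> [63, 92, 121, 150, 179]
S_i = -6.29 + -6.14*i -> [-6.29, -12.43, -18.57, -24.71, -30.85]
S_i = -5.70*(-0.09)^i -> [-5.7, 0.51, -0.05, 0.0, -0.0]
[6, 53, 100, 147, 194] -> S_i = 6 + 47*i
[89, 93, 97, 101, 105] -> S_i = 89 + 4*i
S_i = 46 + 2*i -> [46, 48, 50, 52, 54]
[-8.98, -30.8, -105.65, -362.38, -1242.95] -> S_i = -8.98*3.43^i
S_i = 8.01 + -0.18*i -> [8.01, 7.83, 7.65, 7.47, 7.29]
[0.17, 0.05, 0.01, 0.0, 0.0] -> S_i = 0.17*0.28^i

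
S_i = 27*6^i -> [27, 162, 972, 5832, 34992]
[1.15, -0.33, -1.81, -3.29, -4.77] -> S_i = 1.15 + -1.48*i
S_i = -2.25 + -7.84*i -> [-2.25, -10.09, -17.93, -25.77, -33.61]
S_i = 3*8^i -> [3, 24, 192, 1536, 12288]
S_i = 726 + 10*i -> [726, 736, 746, 756, 766]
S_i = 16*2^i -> [16, 32, 64, 128, 256]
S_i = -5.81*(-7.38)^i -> [-5.81, 42.88, -316.44, 2335.31, -17234.61]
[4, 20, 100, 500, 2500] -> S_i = 4*5^i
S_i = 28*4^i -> [28, 112, 448, 1792, 7168]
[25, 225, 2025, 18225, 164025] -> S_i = 25*9^i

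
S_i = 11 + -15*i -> [11, -4, -19, -34, -49]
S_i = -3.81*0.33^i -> [-3.81, -1.26, -0.41, -0.14, -0.05]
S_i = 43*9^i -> [43, 387, 3483, 31347, 282123]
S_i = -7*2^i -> [-7, -14, -28, -56, -112]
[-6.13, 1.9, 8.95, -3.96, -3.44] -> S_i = Random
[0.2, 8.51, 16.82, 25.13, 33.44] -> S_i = 0.20 + 8.31*i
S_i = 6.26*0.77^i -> [6.26, 4.82, 3.71, 2.86, 2.2]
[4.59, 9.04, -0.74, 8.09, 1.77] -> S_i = Random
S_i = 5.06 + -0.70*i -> [5.06, 4.36, 3.66, 2.96, 2.26]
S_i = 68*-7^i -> [68, -476, 3332, -23324, 163268]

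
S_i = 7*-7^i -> [7, -49, 343, -2401, 16807]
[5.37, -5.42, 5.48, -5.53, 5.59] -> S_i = 5.37*(-1.01)^i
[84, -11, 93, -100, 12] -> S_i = Random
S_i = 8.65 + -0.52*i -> [8.65, 8.13, 7.61, 7.09, 6.57]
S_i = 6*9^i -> [6, 54, 486, 4374, 39366]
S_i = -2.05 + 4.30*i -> [-2.05, 2.25, 6.55, 10.85, 15.15]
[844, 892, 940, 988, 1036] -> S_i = 844 + 48*i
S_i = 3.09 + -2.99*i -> [3.09, 0.1, -2.89, -5.88, -8.87]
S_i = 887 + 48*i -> [887, 935, 983, 1031, 1079]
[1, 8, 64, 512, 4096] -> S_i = 1*8^i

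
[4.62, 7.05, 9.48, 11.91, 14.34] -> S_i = 4.62 + 2.43*i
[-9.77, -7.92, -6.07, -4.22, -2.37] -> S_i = -9.77 + 1.85*i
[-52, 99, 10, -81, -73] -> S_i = Random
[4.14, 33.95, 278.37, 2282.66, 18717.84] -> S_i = 4.14*8.20^i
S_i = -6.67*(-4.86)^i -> [-6.67, 32.42, -157.54, 765.66, -3721.1]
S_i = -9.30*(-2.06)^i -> [-9.3, 19.16, -39.47, 81.3, -167.48]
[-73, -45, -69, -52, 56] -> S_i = Random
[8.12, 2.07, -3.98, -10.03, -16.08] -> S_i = 8.12 + -6.05*i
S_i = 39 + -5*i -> [39, 34, 29, 24, 19]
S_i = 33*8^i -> [33, 264, 2112, 16896, 135168]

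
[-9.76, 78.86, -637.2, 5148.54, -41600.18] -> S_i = -9.76*(-8.08)^i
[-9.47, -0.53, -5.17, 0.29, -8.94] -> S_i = Random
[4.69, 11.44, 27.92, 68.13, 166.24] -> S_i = 4.69*2.44^i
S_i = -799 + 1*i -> [-799, -798, -797, -796, -795]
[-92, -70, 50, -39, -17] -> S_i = Random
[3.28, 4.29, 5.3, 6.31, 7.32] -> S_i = 3.28 + 1.01*i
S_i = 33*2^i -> [33, 66, 132, 264, 528]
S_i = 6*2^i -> [6, 12, 24, 48, 96]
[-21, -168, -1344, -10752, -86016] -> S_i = -21*8^i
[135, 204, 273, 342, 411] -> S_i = 135 + 69*i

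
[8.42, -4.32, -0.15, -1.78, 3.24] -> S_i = Random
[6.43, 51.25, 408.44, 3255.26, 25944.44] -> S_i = 6.43*7.97^i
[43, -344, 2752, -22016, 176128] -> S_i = 43*-8^i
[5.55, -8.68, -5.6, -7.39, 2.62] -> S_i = Random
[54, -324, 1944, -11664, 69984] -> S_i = 54*-6^i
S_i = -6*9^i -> [-6, -54, -486, -4374, -39366]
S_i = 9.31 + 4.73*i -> [9.31, 14.04, 18.77, 23.5, 28.23]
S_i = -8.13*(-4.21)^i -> [-8.13, 34.23, -144.1, 606.65, -2553.99]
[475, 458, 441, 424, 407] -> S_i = 475 + -17*i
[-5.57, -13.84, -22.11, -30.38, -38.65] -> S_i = -5.57 + -8.27*i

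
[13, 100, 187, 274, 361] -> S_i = 13 + 87*i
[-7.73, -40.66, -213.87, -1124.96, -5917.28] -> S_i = -7.73*5.26^i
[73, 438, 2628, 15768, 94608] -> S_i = 73*6^i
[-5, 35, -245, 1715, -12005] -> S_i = -5*-7^i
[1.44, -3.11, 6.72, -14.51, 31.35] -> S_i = 1.44*(-2.16)^i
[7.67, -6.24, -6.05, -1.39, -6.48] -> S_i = Random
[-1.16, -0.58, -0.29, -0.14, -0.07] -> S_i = -1.16*0.50^i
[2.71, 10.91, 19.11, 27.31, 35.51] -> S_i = 2.71 + 8.20*i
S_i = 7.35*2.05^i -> [7.35, 15.07, 30.89, 63.32, 129.81]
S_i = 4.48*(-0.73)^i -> [4.48, -3.27, 2.39, -1.74, 1.27]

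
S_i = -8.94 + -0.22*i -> [-8.94, -9.16, -9.38, -9.6, -9.82]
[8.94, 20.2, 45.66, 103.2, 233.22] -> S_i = 8.94*2.26^i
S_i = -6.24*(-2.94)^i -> [-6.24, 18.35, -53.94, 158.57, -466.2]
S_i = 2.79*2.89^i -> [2.79, 8.06, 23.3, 67.34, 194.62]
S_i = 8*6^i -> [8, 48, 288, 1728, 10368]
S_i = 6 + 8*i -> [6, 14, 22, 30, 38]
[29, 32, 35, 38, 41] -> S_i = 29 + 3*i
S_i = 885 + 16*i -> [885, 901, 917, 933, 949]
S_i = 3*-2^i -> [3, -6, 12, -24, 48]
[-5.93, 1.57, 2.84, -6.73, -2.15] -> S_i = Random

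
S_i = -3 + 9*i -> [-3, 6, 15, 24, 33]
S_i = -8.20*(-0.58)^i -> [-8.2, 4.76, -2.76, 1.6, -0.93]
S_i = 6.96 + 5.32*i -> [6.96, 12.28, 17.6, 22.92, 28.24]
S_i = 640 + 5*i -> [640, 645, 650, 655, 660]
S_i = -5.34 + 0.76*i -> [-5.34, -4.58, -3.82, -3.06, -2.3]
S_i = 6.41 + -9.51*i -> [6.41, -3.1, -12.61, -22.12, -31.63]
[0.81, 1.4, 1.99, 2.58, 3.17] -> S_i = 0.81 + 0.59*i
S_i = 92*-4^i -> [92, -368, 1472, -5888, 23552]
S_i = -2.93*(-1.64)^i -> [-2.93, 4.81, -7.88, 12.92, -21.2]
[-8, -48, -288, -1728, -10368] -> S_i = -8*6^i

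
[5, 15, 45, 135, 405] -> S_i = 5*3^i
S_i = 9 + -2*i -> [9, 7, 5, 3, 1]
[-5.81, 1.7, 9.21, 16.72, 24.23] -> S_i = -5.81 + 7.51*i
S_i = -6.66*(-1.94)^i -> [-6.66, 12.92, -25.07, 48.63, -94.34]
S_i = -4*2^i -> [-4, -8, -16, -32, -64]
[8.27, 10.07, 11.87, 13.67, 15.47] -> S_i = 8.27 + 1.80*i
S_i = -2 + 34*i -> [-2, 32, 66, 100, 134]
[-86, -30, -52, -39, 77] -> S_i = Random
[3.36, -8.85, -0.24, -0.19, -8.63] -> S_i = Random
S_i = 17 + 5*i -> [17, 22, 27, 32, 37]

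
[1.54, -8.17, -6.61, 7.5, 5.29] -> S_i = Random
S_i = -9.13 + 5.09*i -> [-9.13, -4.04, 1.05, 6.14, 11.23]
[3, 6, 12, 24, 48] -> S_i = 3*2^i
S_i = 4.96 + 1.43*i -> [4.96, 6.39, 7.82, 9.25, 10.68]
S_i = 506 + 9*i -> [506, 515, 524, 533, 542]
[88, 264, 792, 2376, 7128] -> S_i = 88*3^i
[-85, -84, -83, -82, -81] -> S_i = -85 + 1*i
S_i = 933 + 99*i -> [933, 1032, 1131, 1230, 1329]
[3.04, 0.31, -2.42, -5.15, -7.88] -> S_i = 3.04 + -2.73*i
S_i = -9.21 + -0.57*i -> [-9.21, -9.78, -10.35, -10.92, -11.49]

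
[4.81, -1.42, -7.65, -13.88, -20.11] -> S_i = 4.81 + -6.23*i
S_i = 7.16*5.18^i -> [7.16, 37.09, 192.12, 995.18, 5155.04]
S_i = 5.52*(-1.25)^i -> [5.52, -6.9, 8.62, -10.78, 13.48]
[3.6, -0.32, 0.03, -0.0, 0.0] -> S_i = 3.60*(-0.09)^i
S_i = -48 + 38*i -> [-48, -10, 28, 66, 104]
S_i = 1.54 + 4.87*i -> [1.54, 6.41, 11.28, 16.15, 21.02]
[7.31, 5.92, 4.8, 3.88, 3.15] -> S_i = 7.31*0.81^i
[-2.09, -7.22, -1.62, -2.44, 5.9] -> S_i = Random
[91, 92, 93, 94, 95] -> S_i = 91 + 1*i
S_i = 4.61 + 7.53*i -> [4.61, 12.14, 19.67, 27.2, 34.73]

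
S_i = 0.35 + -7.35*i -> [0.35, -7.0, -14.35, -21.7, -29.05]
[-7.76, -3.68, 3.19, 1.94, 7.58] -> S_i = Random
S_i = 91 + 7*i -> [91, 98, 105, 112, 119]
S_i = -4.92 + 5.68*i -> [-4.92, 0.76, 6.44, 12.12, 17.8]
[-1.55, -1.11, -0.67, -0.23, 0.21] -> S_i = -1.55 + 0.44*i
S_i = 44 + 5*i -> [44, 49, 54, 59, 64]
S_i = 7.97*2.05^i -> [7.97, 16.34, 33.49, 68.66, 140.76]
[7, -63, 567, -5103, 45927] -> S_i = 7*-9^i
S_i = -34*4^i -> [-34, -136, -544, -2176, -8704]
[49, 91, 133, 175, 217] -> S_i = 49 + 42*i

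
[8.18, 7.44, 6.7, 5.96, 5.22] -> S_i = 8.18 + -0.74*i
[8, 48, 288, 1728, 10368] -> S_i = 8*6^i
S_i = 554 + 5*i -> [554, 559, 564, 569, 574]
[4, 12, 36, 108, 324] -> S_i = 4*3^i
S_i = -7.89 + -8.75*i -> [-7.89, -16.64, -25.39, -34.14, -42.89]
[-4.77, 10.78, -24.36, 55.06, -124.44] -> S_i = -4.77*(-2.26)^i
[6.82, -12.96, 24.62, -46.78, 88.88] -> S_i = 6.82*(-1.90)^i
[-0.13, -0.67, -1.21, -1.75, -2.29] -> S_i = -0.13 + -0.54*i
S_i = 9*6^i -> [9, 54, 324, 1944, 11664]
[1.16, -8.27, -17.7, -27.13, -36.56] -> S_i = 1.16 + -9.43*i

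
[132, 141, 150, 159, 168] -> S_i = 132 + 9*i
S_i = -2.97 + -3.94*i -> [-2.97, -6.91, -10.85, -14.79, -18.73]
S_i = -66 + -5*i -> [-66, -71, -76, -81, -86]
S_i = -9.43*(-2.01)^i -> [-9.43, 18.95, -38.1, 76.58, -153.92]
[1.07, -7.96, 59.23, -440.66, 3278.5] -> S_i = 1.07*(-7.44)^i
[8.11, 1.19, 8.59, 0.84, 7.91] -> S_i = Random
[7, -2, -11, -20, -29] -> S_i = 7 + -9*i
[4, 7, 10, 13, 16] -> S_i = 4 + 3*i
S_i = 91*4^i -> [91, 364, 1456, 5824, 23296]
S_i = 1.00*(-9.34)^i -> [1.0, -9.34, 87.24, -814.78, 7610.05]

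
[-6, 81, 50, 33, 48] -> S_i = Random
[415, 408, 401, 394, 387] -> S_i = 415 + -7*i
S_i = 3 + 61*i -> [3, 64, 125, 186, 247]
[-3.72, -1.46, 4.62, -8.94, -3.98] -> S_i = Random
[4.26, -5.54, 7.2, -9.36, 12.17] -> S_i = 4.26*(-1.30)^i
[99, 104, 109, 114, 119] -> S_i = 99 + 5*i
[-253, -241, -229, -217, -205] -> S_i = -253 + 12*i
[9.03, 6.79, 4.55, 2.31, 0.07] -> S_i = 9.03 + -2.24*i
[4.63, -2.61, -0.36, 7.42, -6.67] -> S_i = Random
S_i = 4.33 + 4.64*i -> [4.33, 8.97, 13.61, 18.25, 22.89]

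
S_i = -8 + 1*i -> [-8, -7, -6, -5, -4]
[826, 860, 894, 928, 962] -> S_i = 826 + 34*i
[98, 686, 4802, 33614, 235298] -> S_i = 98*7^i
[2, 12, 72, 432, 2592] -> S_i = 2*6^i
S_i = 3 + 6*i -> [3, 9, 15, 21, 27]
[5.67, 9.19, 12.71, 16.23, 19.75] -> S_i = 5.67 + 3.52*i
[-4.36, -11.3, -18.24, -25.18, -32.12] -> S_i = -4.36 + -6.94*i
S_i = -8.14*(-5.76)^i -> [-8.14, 46.89, -270.07, 1555.58, -8960.13]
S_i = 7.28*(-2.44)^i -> [7.28, -17.76, 43.34, -105.75, 258.04]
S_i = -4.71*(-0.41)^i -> [-4.71, 1.93, -0.79, 0.32, -0.13]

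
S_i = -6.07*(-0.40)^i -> [-6.07, 2.43, -0.97, 0.39, -0.16]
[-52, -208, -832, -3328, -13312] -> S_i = -52*4^i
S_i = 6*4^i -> [6, 24, 96, 384, 1536]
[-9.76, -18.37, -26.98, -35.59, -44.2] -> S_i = -9.76 + -8.61*i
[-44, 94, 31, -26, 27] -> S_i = Random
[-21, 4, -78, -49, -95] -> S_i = Random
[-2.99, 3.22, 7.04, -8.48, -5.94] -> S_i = Random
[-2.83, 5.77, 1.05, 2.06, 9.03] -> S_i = Random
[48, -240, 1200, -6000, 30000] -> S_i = 48*-5^i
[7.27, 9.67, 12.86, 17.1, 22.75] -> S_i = 7.27*1.33^i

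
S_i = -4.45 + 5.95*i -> [-4.45, 1.5, 7.45, 13.4, 19.35]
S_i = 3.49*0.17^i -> [3.49, 0.59, 0.1, 0.02, 0.0]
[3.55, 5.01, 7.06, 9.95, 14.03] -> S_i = 3.55*1.41^i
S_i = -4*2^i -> [-4, -8, -16, -32, -64]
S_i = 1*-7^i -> [1, -7, 49, -343, 2401]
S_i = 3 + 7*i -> [3, 10, 17, 24, 31]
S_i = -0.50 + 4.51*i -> [-0.5, 4.01, 8.52, 13.03, 17.54]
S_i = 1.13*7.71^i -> [1.13, 8.71, 67.17, 517.89, 3992.97]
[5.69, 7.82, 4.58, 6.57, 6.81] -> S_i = Random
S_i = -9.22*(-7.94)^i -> [-9.22, 73.21, -581.26, 4615.22, -36644.85]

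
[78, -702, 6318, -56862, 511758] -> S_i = 78*-9^i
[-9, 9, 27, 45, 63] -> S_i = -9 + 18*i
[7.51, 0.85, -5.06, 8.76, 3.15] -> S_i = Random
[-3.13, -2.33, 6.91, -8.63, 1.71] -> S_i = Random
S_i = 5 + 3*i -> [5, 8, 11, 14, 17]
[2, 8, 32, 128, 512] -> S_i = 2*4^i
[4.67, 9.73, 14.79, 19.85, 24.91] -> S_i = 4.67 + 5.06*i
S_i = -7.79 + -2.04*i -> [-7.79, -9.83, -11.87, -13.91, -15.95]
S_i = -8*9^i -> [-8, -72, -648, -5832, -52488]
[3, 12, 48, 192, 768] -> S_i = 3*4^i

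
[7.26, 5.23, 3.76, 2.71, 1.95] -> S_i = 7.26*0.72^i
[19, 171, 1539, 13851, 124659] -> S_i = 19*9^i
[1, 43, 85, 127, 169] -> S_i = 1 + 42*i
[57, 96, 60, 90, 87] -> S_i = Random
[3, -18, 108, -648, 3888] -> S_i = 3*-6^i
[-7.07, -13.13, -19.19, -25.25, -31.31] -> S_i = -7.07 + -6.06*i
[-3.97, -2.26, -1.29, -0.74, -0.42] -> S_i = -3.97*0.57^i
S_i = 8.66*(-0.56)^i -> [8.66, -4.85, 2.72, -1.52, 0.85]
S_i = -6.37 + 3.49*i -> [-6.37, -2.88, 0.61, 4.1, 7.59]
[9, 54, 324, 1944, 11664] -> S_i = 9*6^i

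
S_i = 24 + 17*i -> [24, 41, 58, 75, 92]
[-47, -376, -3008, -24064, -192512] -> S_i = -47*8^i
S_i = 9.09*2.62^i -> [9.09, 23.82, 62.4, 163.48, 428.32]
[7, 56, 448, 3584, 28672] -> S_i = 7*8^i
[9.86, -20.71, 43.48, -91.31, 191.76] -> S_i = 9.86*(-2.10)^i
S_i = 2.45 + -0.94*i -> [2.45, 1.51, 0.57, -0.37, -1.31]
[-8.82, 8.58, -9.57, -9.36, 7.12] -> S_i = Random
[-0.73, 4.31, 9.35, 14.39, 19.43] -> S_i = -0.73 + 5.04*i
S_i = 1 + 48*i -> [1, 49, 97, 145, 193]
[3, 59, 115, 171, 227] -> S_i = 3 + 56*i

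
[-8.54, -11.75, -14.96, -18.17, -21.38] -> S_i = -8.54 + -3.21*i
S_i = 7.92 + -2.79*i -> [7.92, 5.13, 2.34, -0.45, -3.24]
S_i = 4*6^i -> [4, 24, 144, 864, 5184]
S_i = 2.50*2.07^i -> [2.5, 5.18, 10.71, 22.17, 45.9]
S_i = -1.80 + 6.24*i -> [-1.8, 4.44, 10.68, 16.92, 23.16]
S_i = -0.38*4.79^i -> [-0.38, -1.82, -8.72, -41.76, -200.04]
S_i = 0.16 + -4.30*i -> [0.16, -4.14, -8.44, -12.74, -17.04]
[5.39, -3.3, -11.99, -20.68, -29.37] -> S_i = 5.39 + -8.69*i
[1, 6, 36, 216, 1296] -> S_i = 1*6^i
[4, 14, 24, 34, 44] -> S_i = 4 + 10*i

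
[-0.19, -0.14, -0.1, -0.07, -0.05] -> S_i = -0.19*0.72^i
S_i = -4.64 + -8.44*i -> [-4.64, -13.08, -21.52, -29.96, -38.4]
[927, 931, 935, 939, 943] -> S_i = 927 + 4*i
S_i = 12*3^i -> [12, 36, 108, 324, 972]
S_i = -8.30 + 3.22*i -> [-8.3, -5.08, -1.86, 1.36, 4.58]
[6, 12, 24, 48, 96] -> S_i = 6*2^i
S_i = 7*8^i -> [7, 56, 448, 3584, 28672]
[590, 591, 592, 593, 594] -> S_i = 590 + 1*i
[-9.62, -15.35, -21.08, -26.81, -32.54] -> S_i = -9.62 + -5.73*i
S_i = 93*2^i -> [93, 186, 372, 744, 1488]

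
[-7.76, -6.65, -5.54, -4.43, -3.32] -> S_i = -7.76 + 1.11*i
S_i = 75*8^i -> [75, 600, 4800, 38400, 307200]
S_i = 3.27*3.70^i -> [3.27, 12.1, 44.77, 165.64, 612.85]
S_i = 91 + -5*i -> [91, 86, 81, 76, 71]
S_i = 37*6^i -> [37, 222, 1332, 7992, 47952]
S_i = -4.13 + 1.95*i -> [-4.13, -2.18, -0.23, 1.72, 3.67]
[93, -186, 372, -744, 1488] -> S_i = 93*-2^i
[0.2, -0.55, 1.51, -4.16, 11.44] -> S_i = 0.20*(-2.75)^i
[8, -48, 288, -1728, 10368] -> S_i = 8*-6^i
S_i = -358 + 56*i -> [-358, -302, -246, -190, -134]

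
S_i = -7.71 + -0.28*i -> [-7.71, -7.99, -8.27, -8.55, -8.83]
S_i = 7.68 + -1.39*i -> [7.68, 6.29, 4.9, 3.51, 2.12]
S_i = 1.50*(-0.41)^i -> [1.5, -0.62, 0.25, -0.1, 0.04]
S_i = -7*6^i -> [-7, -42, -252, -1512, -9072]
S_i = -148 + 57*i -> [-148, -91, -34, 23, 80]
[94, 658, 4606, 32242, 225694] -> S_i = 94*7^i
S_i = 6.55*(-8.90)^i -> [6.55, -58.3, 518.83, -4617.55, 41096.17]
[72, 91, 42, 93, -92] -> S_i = Random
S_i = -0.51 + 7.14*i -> [-0.51, 6.63, 13.77, 20.91, 28.05]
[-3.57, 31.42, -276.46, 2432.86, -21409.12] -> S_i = -3.57*(-8.80)^i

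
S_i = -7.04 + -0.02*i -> [-7.04, -7.06, -7.08, -7.1, -7.12]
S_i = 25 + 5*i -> [25, 30, 35, 40, 45]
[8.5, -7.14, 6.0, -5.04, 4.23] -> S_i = 8.50*(-0.84)^i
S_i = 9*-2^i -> [9, -18, 36, -72, 144]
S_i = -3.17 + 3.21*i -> [-3.17, 0.04, 3.25, 6.46, 9.67]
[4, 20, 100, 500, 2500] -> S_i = 4*5^i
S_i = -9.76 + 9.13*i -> [-9.76, -0.63, 8.5, 17.63, 26.76]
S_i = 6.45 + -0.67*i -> [6.45, 5.78, 5.11, 4.44, 3.77]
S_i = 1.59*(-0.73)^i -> [1.59, -1.16, 0.85, -0.62, 0.45]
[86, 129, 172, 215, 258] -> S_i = 86 + 43*i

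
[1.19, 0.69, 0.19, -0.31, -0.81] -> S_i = 1.19 + -0.50*i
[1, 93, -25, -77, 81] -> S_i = Random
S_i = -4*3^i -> [-4, -12, -36, -108, -324]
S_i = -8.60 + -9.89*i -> [-8.6, -18.49, -28.38, -38.27, -48.16]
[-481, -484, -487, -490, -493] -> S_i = -481 + -3*i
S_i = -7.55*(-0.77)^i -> [-7.55, 5.81, -4.48, 3.45, -2.65]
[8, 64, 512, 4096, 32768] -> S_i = 8*8^i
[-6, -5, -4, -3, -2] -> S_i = -6 + 1*i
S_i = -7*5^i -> [-7, -35, -175, -875, -4375]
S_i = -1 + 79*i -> [-1, 78, 157, 236, 315]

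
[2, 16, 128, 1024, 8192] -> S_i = 2*8^i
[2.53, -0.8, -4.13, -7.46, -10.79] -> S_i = 2.53 + -3.33*i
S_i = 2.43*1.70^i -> [2.43, 4.13, 7.02, 11.94, 20.3]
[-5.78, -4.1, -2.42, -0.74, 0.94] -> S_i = -5.78 + 1.68*i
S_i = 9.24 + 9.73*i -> [9.24, 18.97, 28.7, 38.43, 48.16]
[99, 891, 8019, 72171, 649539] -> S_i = 99*9^i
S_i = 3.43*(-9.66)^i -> [3.43, -33.13, 320.07, -3091.9, 29867.76]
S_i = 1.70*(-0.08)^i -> [1.7, -0.14, 0.01, -0.0, 0.0]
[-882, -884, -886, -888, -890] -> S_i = -882 + -2*i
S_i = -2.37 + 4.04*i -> [-2.37, 1.67, 5.71, 9.75, 13.79]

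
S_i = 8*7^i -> [8, 56, 392, 2744, 19208]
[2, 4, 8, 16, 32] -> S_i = 2*2^i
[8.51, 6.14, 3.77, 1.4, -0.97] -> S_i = 8.51 + -2.37*i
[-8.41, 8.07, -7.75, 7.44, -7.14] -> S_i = -8.41*(-0.96)^i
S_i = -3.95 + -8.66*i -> [-3.95, -12.61, -21.27, -29.93, -38.59]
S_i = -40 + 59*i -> [-40, 19, 78, 137, 196]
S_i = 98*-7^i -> [98, -686, 4802, -33614, 235298]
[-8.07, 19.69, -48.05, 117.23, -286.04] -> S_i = -8.07*(-2.44)^i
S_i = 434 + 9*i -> [434, 443, 452, 461, 470]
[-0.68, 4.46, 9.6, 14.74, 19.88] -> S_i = -0.68 + 5.14*i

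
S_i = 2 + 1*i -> [2, 3, 4, 5, 6]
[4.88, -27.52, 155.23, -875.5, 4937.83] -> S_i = 4.88*(-5.64)^i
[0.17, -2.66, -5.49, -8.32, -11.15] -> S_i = 0.17 + -2.83*i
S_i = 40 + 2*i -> [40, 42, 44, 46, 48]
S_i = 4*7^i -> [4, 28, 196, 1372, 9604]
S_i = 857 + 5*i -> [857, 862, 867, 872, 877]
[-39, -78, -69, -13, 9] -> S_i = Random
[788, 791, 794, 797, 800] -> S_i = 788 + 3*i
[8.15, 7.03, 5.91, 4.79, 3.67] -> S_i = 8.15 + -1.12*i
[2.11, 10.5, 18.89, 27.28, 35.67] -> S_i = 2.11 + 8.39*i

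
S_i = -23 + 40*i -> [-23, 17, 57, 97, 137]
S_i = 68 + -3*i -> [68, 65, 62, 59, 56]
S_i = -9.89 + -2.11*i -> [-9.89, -12.0, -14.11, -16.22, -18.33]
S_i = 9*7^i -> [9, 63, 441, 3087, 21609]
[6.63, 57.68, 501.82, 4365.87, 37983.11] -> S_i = 6.63*8.70^i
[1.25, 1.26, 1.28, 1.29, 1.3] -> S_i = 1.25*1.01^i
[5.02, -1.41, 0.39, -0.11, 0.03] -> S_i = 5.02*(-0.28)^i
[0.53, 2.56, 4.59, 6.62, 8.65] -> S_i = 0.53 + 2.03*i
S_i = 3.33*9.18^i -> [3.33, 30.57, 280.63, 2576.16, 23649.12]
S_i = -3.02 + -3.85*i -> [-3.02, -6.87, -10.72, -14.57, -18.42]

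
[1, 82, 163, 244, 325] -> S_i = 1 + 81*i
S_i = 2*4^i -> [2, 8, 32, 128, 512]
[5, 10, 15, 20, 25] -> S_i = 5 + 5*i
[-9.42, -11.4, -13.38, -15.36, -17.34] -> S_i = -9.42 + -1.98*i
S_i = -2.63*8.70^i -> [-2.63, -22.88, -199.06, -1731.86, -15067.21]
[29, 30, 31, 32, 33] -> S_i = 29 + 1*i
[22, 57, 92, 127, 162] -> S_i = 22 + 35*i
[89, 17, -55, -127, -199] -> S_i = 89 + -72*i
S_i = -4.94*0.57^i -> [-4.94, -2.82, -1.61, -0.91, -0.52]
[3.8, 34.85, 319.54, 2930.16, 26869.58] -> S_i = 3.80*9.17^i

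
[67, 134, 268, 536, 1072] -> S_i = 67*2^i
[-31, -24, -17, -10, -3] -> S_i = -31 + 7*i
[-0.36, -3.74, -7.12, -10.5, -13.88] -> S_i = -0.36 + -3.38*i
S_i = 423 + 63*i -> [423, 486, 549, 612, 675]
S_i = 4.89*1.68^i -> [4.89, 8.22, 13.8, 23.19, 38.95]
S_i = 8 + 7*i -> [8, 15, 22, 29, 36]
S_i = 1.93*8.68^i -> [1.93, 16.75, 145.41, 1262.17, 10955.6]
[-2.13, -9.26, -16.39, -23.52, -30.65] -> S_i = -2.13 + -7.13*i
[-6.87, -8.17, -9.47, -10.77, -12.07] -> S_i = -6.87 + -1.30*i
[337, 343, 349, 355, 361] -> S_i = 337 + 6*i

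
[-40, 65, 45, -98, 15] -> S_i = Random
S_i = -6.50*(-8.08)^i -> [-6.5, 52.52, -424.36, 3428.84, -27705.04]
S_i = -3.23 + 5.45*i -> [-3.23, 2.22, 7.67, 13.12, 18.57]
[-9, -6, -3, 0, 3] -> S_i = -9 + 3*i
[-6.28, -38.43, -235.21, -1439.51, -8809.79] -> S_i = -6.28*6.12^i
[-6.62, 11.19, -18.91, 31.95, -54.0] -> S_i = -6.62*(-1.69)^i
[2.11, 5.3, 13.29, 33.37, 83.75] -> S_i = 2.11*2.51^i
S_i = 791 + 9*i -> [791, 800, 809, 818, 827]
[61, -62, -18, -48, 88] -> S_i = Random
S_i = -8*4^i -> [-8, -32, -128, -512, -2048]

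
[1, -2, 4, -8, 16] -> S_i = 1*-2^i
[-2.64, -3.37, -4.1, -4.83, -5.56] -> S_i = -2.64 + -0.73*i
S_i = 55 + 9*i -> [55, 64, 73, 82, 91]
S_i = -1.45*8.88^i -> [-1.45, -12.88, -114.34, -1015.33, -9016.12]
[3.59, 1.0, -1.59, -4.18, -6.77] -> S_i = 3.59 + -2.59*i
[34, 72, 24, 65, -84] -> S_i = Random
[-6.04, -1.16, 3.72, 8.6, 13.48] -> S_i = -6.04 + 4.88*i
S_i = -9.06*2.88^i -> [-9.06, -26.09, -75.15, -216.42, -623.3]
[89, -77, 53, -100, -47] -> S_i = Random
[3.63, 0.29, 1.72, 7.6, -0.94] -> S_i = Random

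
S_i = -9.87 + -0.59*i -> [-9.87, -10.46, -11.05, -11.64, -12.23]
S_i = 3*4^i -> [3, 12, 48, 192, 768]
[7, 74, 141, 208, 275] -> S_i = 7 + 67*i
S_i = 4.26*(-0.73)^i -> [4.26, -3.11, 2.27, -1.66, 1.21]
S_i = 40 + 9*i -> [40, 49, 58, 67, 76]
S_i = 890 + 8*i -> [890, 898, 906, 914, 922]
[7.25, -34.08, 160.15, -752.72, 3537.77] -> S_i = 7.25*(-4.70)^i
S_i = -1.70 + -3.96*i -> [-1.7, -5.66, -9.62, -13.58, -17.54]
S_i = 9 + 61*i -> [9, 70, 131, 192, 253]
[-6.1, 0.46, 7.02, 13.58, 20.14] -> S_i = -6.10 + 6.56*i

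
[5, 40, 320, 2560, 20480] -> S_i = 5*8^i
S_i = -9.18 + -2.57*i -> [-9.18, -11.75, -14.32, -16.89, -19.46]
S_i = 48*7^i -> [48, 336, 2352, 16464, 115248]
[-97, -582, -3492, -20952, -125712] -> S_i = -97*6^i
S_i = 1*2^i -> [1, 2, 4, 8, 16]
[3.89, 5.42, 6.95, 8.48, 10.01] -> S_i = 3.89 + 1.53*i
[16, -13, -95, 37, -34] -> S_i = Random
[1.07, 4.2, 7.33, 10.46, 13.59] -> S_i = 1.07 + 3.13*i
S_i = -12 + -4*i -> [-12, -16, -20, -24, -28]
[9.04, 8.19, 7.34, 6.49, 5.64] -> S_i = 9.04 + -0.85*i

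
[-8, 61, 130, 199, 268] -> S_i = -8 + 69*i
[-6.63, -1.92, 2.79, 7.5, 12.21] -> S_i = -6.63 + 4.71*i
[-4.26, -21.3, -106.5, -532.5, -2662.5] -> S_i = -4.26*5.00^i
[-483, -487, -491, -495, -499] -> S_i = -483 + -4*i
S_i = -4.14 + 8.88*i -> [-4.14, 4.74, 13.62, 22.5, 31.38]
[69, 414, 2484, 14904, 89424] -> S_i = 69*6^i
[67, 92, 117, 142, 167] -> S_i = 67 + 25*i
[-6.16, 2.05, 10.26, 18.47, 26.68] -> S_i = -6.16 + 8.21*i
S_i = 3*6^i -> [3, 18, 108, 648, 3888]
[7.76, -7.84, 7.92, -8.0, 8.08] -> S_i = 7.76*(-1.01)^i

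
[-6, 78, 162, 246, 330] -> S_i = -6 + 84*i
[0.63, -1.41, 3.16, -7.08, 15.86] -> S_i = 0.63*(-2.24)^i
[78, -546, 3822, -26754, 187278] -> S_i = 78*-7^i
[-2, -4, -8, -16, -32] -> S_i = -2*2^i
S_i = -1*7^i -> [-1, -7, -49, -343, -2401]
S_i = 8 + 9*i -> [8, 17, 26, 35, 44]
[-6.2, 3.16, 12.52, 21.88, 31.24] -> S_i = -6.20 + 9.36*i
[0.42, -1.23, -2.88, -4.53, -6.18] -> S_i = 0.42 + -1.65*i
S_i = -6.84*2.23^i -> [-6.84, -15.25, -34.01, -75.85, -169.15]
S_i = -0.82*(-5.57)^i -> [-0.82, 4.57, -25.44, 141.7, -789.29]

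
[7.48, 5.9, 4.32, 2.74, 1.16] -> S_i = 7.48 + -1.58*i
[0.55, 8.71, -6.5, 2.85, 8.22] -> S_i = Random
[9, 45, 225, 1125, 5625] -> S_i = 9*5^i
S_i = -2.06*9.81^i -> [-2.06, -20.21, -198.25, -1944.8, -19078.46]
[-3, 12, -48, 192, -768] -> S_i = -3*-4^i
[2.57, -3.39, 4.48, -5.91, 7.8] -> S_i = 2.57*(-1.32)^i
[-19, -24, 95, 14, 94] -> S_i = Random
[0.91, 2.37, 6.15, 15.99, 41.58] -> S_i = 0.91*2.60^i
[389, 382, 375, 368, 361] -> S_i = 389 + -7*i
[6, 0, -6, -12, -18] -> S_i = 6 + -6*i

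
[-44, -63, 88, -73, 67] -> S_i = Random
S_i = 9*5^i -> [9, 45, 225, 1125, 5625]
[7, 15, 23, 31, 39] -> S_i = 7 + 8*i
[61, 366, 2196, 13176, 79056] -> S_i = 61*6^i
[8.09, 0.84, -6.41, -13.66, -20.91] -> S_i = 8.09 + -7.25*i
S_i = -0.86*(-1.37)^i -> [-0.86, 1.18, -1.61, 2.21, -3.03]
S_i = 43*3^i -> [43, 129, 387, 1161, 3483]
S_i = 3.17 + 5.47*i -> [3.17, 8.64, 14.11, 19.58, 25.05]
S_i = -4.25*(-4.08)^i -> [-4.25, 17.34, -70.75, 288.65, -1177.69]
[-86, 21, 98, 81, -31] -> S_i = Random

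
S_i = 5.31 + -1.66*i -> [5.31, 3.65, 1.99, 0.33, -1.33]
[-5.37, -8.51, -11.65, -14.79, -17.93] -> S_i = -5.37 + -3.14*i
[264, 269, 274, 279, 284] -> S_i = 264 + 5*i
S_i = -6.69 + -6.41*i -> [-6.69, -13.1, -19.51, -25.92, -32.33]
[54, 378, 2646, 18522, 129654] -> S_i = 54*7^i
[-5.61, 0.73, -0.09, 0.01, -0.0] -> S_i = -5.61*(-0.13)^i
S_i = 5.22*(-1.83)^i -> [5.22, -9.55, 17.48, -31.99, 58.54]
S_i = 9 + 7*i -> [9, 16, 23, 30, 37]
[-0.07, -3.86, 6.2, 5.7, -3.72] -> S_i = Random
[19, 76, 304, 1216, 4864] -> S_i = 19*4^i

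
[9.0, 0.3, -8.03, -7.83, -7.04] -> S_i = Random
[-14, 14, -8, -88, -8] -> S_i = Random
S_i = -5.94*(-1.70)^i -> [-5.94, 10.1, -17.17, 29.18, -49.61]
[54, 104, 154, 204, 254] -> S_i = 54 + 50*i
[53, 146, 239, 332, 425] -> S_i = 53 + 93*i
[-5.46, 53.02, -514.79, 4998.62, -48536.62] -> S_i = -5.46*(-9.71)^i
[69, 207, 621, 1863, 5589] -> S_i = 69*3^i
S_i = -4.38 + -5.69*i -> [-4.38, -10.07, -15.76, -21.45, -27.14]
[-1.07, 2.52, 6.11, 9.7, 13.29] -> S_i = -1.07 + 3.59*i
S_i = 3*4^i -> [3, 12, 48, 192, 768]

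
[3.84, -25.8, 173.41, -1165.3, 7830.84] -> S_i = 3.84*(-6.72)^i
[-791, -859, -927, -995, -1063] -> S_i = -791 + -68*i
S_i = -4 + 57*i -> [-4, 53, 110, 167, 224]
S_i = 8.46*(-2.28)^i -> [8.46, -19.29, 43.98, -100.27, 228.62]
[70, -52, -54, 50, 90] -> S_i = Random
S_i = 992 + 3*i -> [992, 995, 998, 1001, 1004]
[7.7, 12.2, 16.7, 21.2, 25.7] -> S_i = 7.70 + 4.50*i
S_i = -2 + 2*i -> [-2, 0, 2, 4, 6]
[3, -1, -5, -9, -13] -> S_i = 3 + -4*i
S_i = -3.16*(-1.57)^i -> [-3.16, 4.96, -7.79, 12.23, -19.2]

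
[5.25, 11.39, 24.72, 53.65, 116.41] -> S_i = 5.25*2.17^i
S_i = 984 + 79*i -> [984, 1063, 1142, 1221, 1300]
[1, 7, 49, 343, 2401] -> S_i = 1*7^i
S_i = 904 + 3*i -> [904, 907, 910, 913, 916]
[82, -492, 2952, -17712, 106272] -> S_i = 82*-6^i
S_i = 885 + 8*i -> [885, 893, 901, 909, 917]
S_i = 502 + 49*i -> [502, 551, 600, 649, 698]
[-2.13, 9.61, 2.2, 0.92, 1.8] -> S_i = Random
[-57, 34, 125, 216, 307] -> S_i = -57 + 91*i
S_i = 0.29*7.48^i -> [0.29, 2.17, 16.23, 121.37, 907.83]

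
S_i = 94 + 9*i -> [94, 103, 112, 121, 130]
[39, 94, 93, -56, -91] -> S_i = Random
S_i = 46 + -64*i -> [46, -18, -82, -146, -210]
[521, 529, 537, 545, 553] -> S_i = 521 + 8*i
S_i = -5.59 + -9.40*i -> [-5.59, -14.99, -24.39, -33.79, -43.19]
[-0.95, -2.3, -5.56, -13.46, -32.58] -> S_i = -0.95*2.42^i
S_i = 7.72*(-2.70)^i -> [7.72, -20.84, 56.28, -151.95, 410.27]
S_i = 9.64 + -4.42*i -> [9.64, 5.22, 0.8, -3.62, -8.04]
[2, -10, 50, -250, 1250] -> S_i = 2*-5^i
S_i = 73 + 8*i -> [73, 81, 89, 97, 105]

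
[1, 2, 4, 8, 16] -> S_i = 1*2^i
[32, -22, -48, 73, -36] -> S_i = Random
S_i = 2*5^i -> [2, 10, 50, 250, 1250]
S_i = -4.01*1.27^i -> [-4.01, -5.09, -6.47, -8.21, -10.43]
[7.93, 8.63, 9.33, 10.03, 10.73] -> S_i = 7.93 + 0.70*i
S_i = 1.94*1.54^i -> [1.94, 2.99, 4.6, 7.09, 10.91]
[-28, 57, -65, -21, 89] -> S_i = Random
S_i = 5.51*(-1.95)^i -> [5.51, -10.74, 20.95, -40.86, 79.67]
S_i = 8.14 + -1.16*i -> [8.14, 6.98, 5.82, 4.66, 3.5]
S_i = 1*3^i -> [1, 3, 9, 27, 81]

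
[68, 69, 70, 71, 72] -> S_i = 68 + 1*i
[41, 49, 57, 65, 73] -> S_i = 41 + 8*i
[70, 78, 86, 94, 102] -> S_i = 70 + 8*i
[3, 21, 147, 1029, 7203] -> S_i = 3*7^i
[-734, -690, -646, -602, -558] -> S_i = -734 + 44*i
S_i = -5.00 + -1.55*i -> [-5.0, -6.55, -8.1, -9.65, -11.2]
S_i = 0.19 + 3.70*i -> [0.19, 3.89, 7.59, 11.29, 14.99]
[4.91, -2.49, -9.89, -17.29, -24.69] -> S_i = 4.91 + -7.40*i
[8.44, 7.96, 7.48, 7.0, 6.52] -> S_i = 8.44 + -0.48*i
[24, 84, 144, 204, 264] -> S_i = 24 + 60*i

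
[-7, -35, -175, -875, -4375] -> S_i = -7*5^i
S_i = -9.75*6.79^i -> [-9.75, -66.2, -449.51, -3052.21, -20724.48]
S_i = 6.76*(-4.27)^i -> [6.76, -28.87, 123.25, -526.3, 2247.29]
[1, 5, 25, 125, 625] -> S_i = 1*5^i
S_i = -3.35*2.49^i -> [-3.35, -8.34, -20.77, -51.72, -128.78]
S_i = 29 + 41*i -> [29, 70, 111, 152, 193]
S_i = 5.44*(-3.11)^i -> [5.44, -16.92, 52.62, -163.64, 508.91]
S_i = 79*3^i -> [79, 237, 711, 2133, 6399]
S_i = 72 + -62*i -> [72, 10, -52, -114, -176]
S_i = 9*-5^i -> [9, -45, 225, -1125, 5625]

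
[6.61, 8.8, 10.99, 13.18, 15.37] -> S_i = 6.61 + 2.19*i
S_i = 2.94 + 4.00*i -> [2.94, 6.94, 10.94, 14.94, 18.94]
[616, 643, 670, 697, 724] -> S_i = 616 + 27*i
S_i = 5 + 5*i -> [5, 10, 15, 20, 25]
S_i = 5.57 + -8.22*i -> [5.57, -2.65, -10.87, -19.09, -27.31]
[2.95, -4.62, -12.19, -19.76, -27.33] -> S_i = 2.95 + -7.57*i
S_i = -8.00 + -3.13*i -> [-8.0, -11.13, -14.26, -17.39, -20.52]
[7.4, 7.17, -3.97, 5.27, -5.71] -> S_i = Random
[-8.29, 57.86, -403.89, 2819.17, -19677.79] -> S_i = -8.29*(-6.98)^i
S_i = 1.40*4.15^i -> [1.4, 5.81, 24.11, 100.06, 415.26]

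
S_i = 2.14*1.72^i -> [2.14, 3.68, 6.33, 10.89, 18.73]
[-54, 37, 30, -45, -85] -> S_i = Random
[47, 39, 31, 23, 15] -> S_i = 47 + -8*i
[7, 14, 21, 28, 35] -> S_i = 7 + 7*i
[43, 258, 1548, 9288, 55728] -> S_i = 43*6^i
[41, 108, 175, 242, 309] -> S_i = 41 + 67*i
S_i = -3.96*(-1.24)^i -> [-3.96, 4.91, -6.09, 7.55, -9.36]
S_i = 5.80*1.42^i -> [5.8, 8.24, 11.7, 16.61, 23.58]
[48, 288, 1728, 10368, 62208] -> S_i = 48*6^i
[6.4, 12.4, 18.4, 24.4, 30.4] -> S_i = 6.40 + 6.00*i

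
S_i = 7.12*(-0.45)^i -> [7.12, -3.2, 1.44, -0.65, 0.29]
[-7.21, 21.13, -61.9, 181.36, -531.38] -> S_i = -7.21*(-2.93)^i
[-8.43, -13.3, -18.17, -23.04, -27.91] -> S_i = -8.43 + -4.87*i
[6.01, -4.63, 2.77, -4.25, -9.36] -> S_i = Random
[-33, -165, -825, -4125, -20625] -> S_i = -33*5^i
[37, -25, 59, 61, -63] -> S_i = Random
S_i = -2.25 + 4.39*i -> [-2.25, 2.14, 6.53, 10.92, 15.31]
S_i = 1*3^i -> [1, 3, 9, 27, 81]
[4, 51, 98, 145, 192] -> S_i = 4 + 47*i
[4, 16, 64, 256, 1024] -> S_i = 4*4^i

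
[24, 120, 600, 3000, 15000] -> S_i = 24*5^i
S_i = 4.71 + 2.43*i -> [4.71, 7.14, 9.57, 12.0, 14.43]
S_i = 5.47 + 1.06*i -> [5.47, 6.53, 7.59, 8.65, 9.71]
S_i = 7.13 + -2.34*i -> [7.13, 4.79, 2.45, 0.11, -2.23]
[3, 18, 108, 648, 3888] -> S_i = 3*6^i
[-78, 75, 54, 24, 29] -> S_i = Random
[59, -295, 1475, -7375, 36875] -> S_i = 59*-5^i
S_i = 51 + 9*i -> [51, 60, 69, 78, 87]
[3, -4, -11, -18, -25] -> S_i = 3 + -7*i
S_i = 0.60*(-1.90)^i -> [0.6, -1.14, 2.17, -4.12, 7.82]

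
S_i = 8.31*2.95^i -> [8.31, 24.51, 72.32, 213.34, 629.35]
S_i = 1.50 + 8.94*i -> [1.5, 10.44, 19.38, 28.32, 37.26]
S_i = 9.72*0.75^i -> [9.72, 7.29, 5.47, 4.1, 3.08]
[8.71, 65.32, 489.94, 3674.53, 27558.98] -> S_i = 8.71*7.50^i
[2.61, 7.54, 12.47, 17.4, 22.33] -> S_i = 2.61 + 4.93*i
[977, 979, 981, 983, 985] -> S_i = 977 + 2*i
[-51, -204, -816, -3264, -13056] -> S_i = -51*4^i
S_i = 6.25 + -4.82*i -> [6.25, 1.43, -3.39, -8.21, -13.03]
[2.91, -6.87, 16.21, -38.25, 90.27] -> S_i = 2.91*(-2.36)^i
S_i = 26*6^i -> [26, 156, 936, 5616, 33696]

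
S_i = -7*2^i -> [-7, -14, -28, -56, -112]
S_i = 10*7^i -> [10, 70, 490, 3430, 24010]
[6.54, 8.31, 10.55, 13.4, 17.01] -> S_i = 6.54*1.27^i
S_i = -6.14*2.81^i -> [-6.14, -17.25, -48.48, -136.23, -382.82]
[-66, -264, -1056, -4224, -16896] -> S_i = -66*4^i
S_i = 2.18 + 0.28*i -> [2.18, 2.46, 2.74, 3.02, 3.3]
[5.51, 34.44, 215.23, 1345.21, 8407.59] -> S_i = 5.51*6.25^i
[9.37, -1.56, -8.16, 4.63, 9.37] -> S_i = Random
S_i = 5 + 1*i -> [5, 6, 7, 8, 9]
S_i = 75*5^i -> [75, 375, 1875, 9375, 46875]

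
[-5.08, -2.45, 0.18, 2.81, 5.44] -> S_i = -5.08 + 2.63*i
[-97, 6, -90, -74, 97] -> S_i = Random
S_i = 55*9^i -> [55, 495, 4455, 40095, 360855]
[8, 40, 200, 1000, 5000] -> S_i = 8*5^i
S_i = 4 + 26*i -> [4, 30, 56, 82, 108]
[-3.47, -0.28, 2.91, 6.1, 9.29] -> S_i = -3.47 + 3.19*i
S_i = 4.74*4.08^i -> [4.74, 19.34, 78.9, 321.93, 1313.47]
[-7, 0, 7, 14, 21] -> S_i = -7 + 7*i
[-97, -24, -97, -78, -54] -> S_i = Random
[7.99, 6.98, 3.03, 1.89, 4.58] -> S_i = Random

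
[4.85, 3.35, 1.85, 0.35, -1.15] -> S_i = 4.85 + -1.50*i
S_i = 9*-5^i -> [9, -45, 225, -1125, 5625]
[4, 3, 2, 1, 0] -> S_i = 4 + -1*i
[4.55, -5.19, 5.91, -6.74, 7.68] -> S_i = 4.55*(-1.14)^i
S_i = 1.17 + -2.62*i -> [1.17, -1.45, -4.07, -6.69, -9.31]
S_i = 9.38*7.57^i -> [9.38, 71.01, 537.52, 4069.03, 30802.53]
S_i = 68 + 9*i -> [68, 77, 86, 95, 104]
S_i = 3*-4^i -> [3, -12, 48, -192, 768]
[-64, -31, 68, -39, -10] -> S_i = Random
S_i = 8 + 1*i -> [8, 9, 10, 11, 12]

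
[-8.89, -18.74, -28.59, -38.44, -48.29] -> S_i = -8.89 + -9.85*i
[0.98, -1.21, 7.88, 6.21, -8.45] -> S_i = Random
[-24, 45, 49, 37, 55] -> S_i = Random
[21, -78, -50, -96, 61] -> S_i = Random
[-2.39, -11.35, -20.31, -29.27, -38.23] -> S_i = -2.39 + -8.96*i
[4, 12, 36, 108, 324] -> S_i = 4*3^i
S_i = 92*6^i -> [92, 552, 3312, 19872, 119232]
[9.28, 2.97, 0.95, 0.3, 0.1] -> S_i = 9.28*0.32^i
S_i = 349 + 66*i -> [349, 415, 481, 547, 613]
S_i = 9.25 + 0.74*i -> [9.25, 9.99, 10.73, 11.47, 12.21]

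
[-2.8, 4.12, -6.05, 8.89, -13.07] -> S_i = -2.80*(-1.47)^i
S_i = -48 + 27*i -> [-48, -21, 6, 33, 60]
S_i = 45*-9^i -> [45, -405, 3645, -32805, 295245]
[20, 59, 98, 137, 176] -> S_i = 20 + 39*i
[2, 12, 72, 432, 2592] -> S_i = 2*6^i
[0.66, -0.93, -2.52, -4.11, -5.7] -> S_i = 0.66 + -1.59*i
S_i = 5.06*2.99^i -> [5.06, 15.13, 45.24, 135.26, 404.42]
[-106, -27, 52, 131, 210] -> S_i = -106 + 79*i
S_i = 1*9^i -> [1, 9, 81, 729, 6561]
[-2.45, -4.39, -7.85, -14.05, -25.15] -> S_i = -2.45*1.79^i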